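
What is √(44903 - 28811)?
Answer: 6*√447 ≈ 126.85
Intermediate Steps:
√(44903 - 28811) = √16092 = 6*√447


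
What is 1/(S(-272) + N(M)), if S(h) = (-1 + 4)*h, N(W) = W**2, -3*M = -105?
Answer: 1/409 ≈ 0.0024450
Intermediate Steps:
M = 35 (M = -1/3*(-105) = 35)
S(h) = 3*h
1/(S(-272) + N(M)) = 1/(3*(-272) + 35**2) = 1/(-816 + 1225) = 1/409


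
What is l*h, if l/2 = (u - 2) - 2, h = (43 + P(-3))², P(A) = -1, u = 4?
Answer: 0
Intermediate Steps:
h = 1764 (h = (43 - 1)² = 42² = 1764)
l = 0 (l = 2*((4 - 2) - 2) = 2*(2 - 2) = 2*0 = 0)
l*h = 0*1764 = 0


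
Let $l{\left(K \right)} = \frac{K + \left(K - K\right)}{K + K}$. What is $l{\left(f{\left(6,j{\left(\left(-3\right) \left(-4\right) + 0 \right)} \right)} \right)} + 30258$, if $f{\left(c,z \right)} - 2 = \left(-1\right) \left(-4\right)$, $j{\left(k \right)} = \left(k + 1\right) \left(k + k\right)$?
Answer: $\frac{60517}{2} \approx 30259.0$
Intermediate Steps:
$j{\left(k \right)} = 2 k \left(1 + k\right)$ ($j{\left(k \right)} = \left(1 + k\right) 2 k = 2 k \left(1 + k\right)$)
$f{\left(c,z \right)} = 6$ ($f{\left(c,z \right)} = 2 - -4 = 2 + 4 = 6$)
$l{\left(K \right)} = \frac{1}{2}$ ($l{\left(K \right)} = \frac{K + 0}{2 K} = K \frac{1}{2 K} = \frac{1}{2}$)
$l{\left(f{\left(6,j{\left(\left(-3\right) \left(-4\right) + 0 \right)} \right)} \right)} + 30258 = \frac{1}{2} + 30258 = \frac{60517}{2}$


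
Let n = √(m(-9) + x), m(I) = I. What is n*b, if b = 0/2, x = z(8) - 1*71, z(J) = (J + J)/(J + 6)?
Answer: 0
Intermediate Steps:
z(J) = 2*J/(6 + J) (z(J) = (2*J)/(6 + J) = 2*J/(6 + J))
x = -489/7 (x = 2*8/(6 + 8) - 1*71 = 2*8/14 - 71 = 2*8*(1/14) - 71 = 8/7 - 71 = -489/7 ≈ -69.857)
b = 0 (b = 0*(½) = 0)
n = 2*I*√966/7 (n = √(-9 - 489/7) = √(-552/7) = 2*I*√966/7 ≈ 8.8802*I)
n*b = (2*I*√966/7)*0 = 0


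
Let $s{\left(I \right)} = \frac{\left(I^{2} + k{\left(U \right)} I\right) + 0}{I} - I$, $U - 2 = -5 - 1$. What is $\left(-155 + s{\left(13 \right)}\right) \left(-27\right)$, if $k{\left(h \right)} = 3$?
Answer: $4104$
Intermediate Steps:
$U = -4$ ($U = 2 - 6 = -4$)
$s{\left(I \right)} = - I + \frac{I^{2} + 3 I}{I}$ ($s{\left(I \right)} = \frac{\left(I^{2} + 3 I\right) + 0}{I} - I = \frac{I^{2} + 3 I}{I} - I = - I + \frac{I^{2} + 3 I}{I}$)
$\left(-155 + s{\left(13 \right)}\right) \left(-27\right) = \left(-155 + 3\right) \left(-27\right) = \left(-152\right) \left(-27\right) = 4104$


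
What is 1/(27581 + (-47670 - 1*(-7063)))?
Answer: -1/13026 ≈ -7.6770e-5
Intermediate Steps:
1/(27581 + (-47670 - 1*(-7063))) = 1/(27581 + (-47670 + 7063)) = 1/(27581 - 40607) = 1/(-13026) = -1/13026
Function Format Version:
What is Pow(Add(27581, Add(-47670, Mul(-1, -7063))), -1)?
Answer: Rational(-1, 13026) ≈ -7.6770e-5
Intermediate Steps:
Pow(Add(27581, Add(-47670, Mul(-1, -7063))), -1) = Pow(Add(27581, Add(-47670, 7063)), -1) = Pow(Add(27581, -40607), -1) = Pow(-13026, -1) = Rational(-1, 13026)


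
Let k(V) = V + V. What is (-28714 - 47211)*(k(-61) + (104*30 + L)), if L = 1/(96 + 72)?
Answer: -38240765125/168 ≈ -2.2762e+8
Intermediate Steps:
k(V) = 2*V
L = 1/168 ≈ 0.0059524
(-28714 - 47211)*(k(-61) + (104*30 + L)) = (-28714 - 47211)*(2*(-61) + (104*30 + 1/168)) = -75925*(-122 + (3120 + 1/168)) = -75925*(-122 + 524161/168) = -75925*503665/168 = -38240765125/168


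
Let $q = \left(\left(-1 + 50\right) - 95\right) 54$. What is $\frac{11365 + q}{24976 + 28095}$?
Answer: $\frac{8881}{53071} \approx 0.16734$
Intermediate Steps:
$q = -2484$ ($q = \left(49 - 95\right) 54 = \left(-46\right) 54 = -2484$)
$\frac{11365 + q}{24976 + 28095} = \frac{11365 - 2484}{24976 + 28095} = \frac{8881}{53071}$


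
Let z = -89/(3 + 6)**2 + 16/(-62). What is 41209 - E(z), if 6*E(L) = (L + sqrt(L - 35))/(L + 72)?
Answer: 43859154197/1064310 - 3*I*sqrt(707513)/177385 ≈ 41209.0 - 0.014226*I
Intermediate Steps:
z = -3407/2511 (z = -89/(9**2) + 16*(-1/62) = -89/81 - 8/31 = -3407/2511 ≈ -1.3568)
E(L) = (L + sqrt(-35 + L))/(6*(72 + L)) (E(L) = ((L + sqrt(L - 35))/(L + 72))/6 = ((L + sqrt(-35 + L))/(72 + L))/6 = (L + sqrt(-35 + L))/(6*(72 + L)))
41209 - E(z) = 41209 - (-3407/2511 + sqrt(-35 - 3407/2511))/(6*(72 - 3407/2511)) = 41209 - (-3407/2511 + sqrt(-91292/2511))/(6*177385/2511) = 41209 - 2511*(-3407/2511 + 2*I*sqrt(707513)/279)/(6*177385) = 41209 - (-3407/1064310 + 3*I*sqrt(707513)/177385) = 41209 + (3407/1064310 - 3*I*sqrt(707513)/177385) = 43859154197/1064310 - 3*I*sqrt(707513)/177385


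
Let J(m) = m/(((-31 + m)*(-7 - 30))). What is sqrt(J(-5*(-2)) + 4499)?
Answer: sqrt(2716184541)/777 ≈ 67.075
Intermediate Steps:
J(m) = m/(1147 - 37*m) (J(m) = m/(((-31 + m)*(-37))) = m/(1147 - 37*m))
sqrt(J(-5*(-2)) + 4499) = sqrt(-(-5*(-2))/(-1147 + 37*(-5*(-2))) + 4499) = sqrt(-1*10/(-1147 + 37*10) + 4499) = sqrt(-1*10/(-1147 + 370) + 4499) = sqrt(-1*10/(-777) + 4499) = sqrt(-1*10*(-1/777) + 4499) = sqrt(10/777 + 4499) = sqrt(3495733/777) = sqrt(2716184541)/777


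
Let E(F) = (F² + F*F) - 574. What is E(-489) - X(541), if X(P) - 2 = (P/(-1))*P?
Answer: 770347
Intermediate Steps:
E(F) = -574 + 2*F² (E(F) = (F² + F²) - 574 = 2*F² - 574 = -574 + 2*F²)
X(P) = 2 - P² (X(P) = 2 + (P/(-1))*P = 2 + (P*(-1))*P = 2 + (-P)*P = 2 - P²)
E(-489) - X(541) = (-574 + 2*(-489)²) - (2 - 1*541²) = (-574 + 2*239121) - (2 - 1*292681) = (-574 + 478242) - (2 - 292681) = 477668 - 1*(-292679) = 477668 + 292679 = 770347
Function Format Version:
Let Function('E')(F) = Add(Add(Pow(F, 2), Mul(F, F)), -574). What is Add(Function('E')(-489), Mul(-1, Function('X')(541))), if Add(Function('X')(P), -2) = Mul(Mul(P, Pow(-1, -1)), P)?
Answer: 770347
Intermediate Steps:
Function('E')(F) = Add(-574, Mul(2, Pow(F, 2))) (Function('E')(F) = Add(Add(Pow(F, 2), Pow(F, 2)), -574) = Add(Mul(2, Pow(F, 2)), -574) = Add(-574, Mul(2, Pow(F, 2))))
Function('X')(P) = Add(2, Mul(-1, Pow(P, 2))) (Function('X')(P) = Add(2, Mul(Mul(P, Pow(-1, -1)), P)) = Add(2, Mul(Mul(P, -1), P)) = Add(2, Mul(Mul(-1, P), P)) = Add(2, Mul(-1, Pow(P, 2))))
Add(Function('E')(-489), Mul(-1, Function('X')(541))) = Add(Add(-574, Mul(2, Pow(-489, 2))), Mul(-1, Add(2, Mul(-1, Pow(541, 2))))) = Add(Add(-574, Mul(2, 239121)), Mul(-1, Add(2, Mul(-1, 292681)))) = Add(Add(-574, 478242), Mul(-1, Add(2, -292681))) = Add(477668, Mul(-1, -292679)) = Add(477668, 292679) = 770347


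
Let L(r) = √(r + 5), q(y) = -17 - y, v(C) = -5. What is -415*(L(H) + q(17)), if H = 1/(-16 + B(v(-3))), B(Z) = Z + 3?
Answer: 14110 - 415*√178/6 ≈ 13187.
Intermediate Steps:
B(Z) = 3 + Z
H = -1/18 (H = 1/(-16 + (3 - 5)) = 1/(-16 - 2) = 1/(-18) = -1/18 ≈ -0.055556)
L(r) = √(5 + r)
-415*(L(H) + q(17)) = -415*(√(5 - 1/18) + (-17 - 1*17)) = -415*(√(89/18) + (-17 - 17)) = -415*(√178/6 - 34) = -415*(-34 + √178/6) = 14110 - 415*√178/6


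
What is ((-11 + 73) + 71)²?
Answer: 17689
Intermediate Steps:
((-11 + 73) + 71)² = (62 + 71)² = 133² = 17689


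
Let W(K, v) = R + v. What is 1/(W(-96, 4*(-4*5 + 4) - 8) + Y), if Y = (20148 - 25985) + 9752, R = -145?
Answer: 1/3698 ≈ 0.00027042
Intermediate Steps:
Y = 3915 (Y = -5837 + 9752 = 3915)
W(K, v) = -145 + v
1/(W(-96, 4*(-4*5 + 4) - 8) + Y) = 1/((-145 + (4*(-4*5 + 4) - 8)) + 3915) = 1/((-145 + (4*(-20 + 4) - 8)) + 3915) = 1/((-145 + (4*(-16) - 8)) + 3915) = 1/((-145 + (-64 - 8)) + 3915) = 1/((-145 - 72) + 3915) = 1/(-217 + 3915) = 1/3698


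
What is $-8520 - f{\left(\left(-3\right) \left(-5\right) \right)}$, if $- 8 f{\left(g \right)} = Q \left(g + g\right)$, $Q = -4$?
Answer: $-8535$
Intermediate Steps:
$f{\left(g \right)} = g$ ($f{\left(g \right)} = - \frac{\left(-4\right) \left(g + g\right)}{8} = - \frac{\left(-4\right) 2 g}{8} = - \frac{\left(-8\right) g}{8} = g$)
$-8520 - f{\left(\left(-3\right) \left(-5\right) \right)} = -8520 - \left(-3\right) \left(-5\right) = -8520 - 15 = -8535$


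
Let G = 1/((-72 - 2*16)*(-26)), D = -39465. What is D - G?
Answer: -106713361/2704 ≈ -39465.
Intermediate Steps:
G = 1/2704 (G = 1/((-72 - 32)*(-26)) = 1/(-104*(-26)) = 1/2704 ≈ 0.00036982)
D - G = -39465 - 1*1/2704 = -39465 - 1/2704 = -106713361/2704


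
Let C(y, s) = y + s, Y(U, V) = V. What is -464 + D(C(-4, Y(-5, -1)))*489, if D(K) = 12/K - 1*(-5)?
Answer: 4037/5 ≈ 807.40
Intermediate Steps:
C(y, s) = s + y
D(K) = 5 + 12/K (D(K) = 12/K + 5 = 5 + 12/K)
-464 + D(C(-4, Y(-5, -1)))*489 = -464 + (5 + 12/(-1 - 4))*489 = -464 + (5 + 12/(-5))*489 = -464 + (5 + 12*(-⅕))*489 = -464 + (5 - 12/5)*489 = -464 + (13/5)*489 = -464 + 6357/5 = 4037/5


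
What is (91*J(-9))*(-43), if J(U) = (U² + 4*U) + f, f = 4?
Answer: -191737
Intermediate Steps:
J(U) = 4 + U² + 4*U (J(U) = (U² + 4*U) + 4 = 4 + U² + 4*U)
(91*J(-9))*(-43) = (91*(4 + (-9)² + 4*(-9)))*(-43) = (91*(4 + 81 - 36))*(-43) = (91*49)*(-43) = 4459*(-43) = -191737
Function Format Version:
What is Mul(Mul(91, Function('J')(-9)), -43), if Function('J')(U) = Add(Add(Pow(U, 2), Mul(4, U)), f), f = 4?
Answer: -191737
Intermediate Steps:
Function('J')(U) = Add(4, Pow(U, 2), Mul(4, U)) (Function('J')(U) = Add(Add(Pow(U, 2), Mul(4, U)), 4) = Add(4, Pow(U, 2), Mul(4, U)))
Mul(Mul(91, Function('J')(-9)), -43) = Mul(Mul(91, Add(4, Pow(-9, 2), Mul(4, -9))), -43) = Mul(Mul(91, Add(4, 81, -36)), -43) = Mul(Mul(91, 49), -43) = Mul(4459, -43) = -191737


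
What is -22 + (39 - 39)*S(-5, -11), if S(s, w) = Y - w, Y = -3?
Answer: -22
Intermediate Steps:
S(s, w) = -3 - w
-22 + (39 - 39)*S(-5, -11) = -22 + (39 - 39)*(-3 - 1*(-11)) = -22 + 0*(-3 + 11) = -22 + 0*8 = -22 + 0 = -22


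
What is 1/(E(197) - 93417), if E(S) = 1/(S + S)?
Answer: -394/36806297 ≈ -1.0705e-5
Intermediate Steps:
E(S) = 1/(2*S)
1/(E(197) - 93417) = 1/((½)/197 - 93417) = 1/((½)*(1/197) - 93417) = 1/(1/394 - 93417) = 1/(-36806297/394) = -394/36806297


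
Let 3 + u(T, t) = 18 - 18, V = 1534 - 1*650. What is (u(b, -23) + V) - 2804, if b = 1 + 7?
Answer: -1923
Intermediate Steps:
b = 8
V = 884 (V = 1534 - 650 = 884)
u(T, t) = -3 (u(T, t) = -3 + (18 - 18) = -3 + 0 = -3)
(u(b, -23) + V) - 2804 = (-3 + 884) - 2804 = 881 - 2804 = -1923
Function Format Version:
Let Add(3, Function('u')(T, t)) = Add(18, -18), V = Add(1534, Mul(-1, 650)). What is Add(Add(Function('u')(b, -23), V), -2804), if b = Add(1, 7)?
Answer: -1923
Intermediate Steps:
b = 8
V = 884 (V = Add(1534, -650) = 884)
Function('u')(T, t) = -3 (Function('u')(T, t) = Add(-3, Add(18, -18)) = Add(-3, 0) = -3)
Add(Add(Function('u')(b, -23), V), -2804) = Add(Add(-3, 884), -2804) = Add(881, -2804) = -1923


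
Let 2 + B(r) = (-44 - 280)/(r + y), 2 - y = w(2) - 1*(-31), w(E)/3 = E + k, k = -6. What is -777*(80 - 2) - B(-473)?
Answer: -14848142/245 ≈ -60605.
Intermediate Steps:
w(E) = -18 + 3*E (w(E) = 3*(E - 6) = 3*(-6 + E) = -18 + 3*E)
y = -17 (y = 2 - ((-18 + 3*2) - 1*(-31)) = 2 - ((-18 + 6) + 31) = 2 - (-12 + 31) = 2 - 1*19 = 2 - 19 = -17)
B(r) = -2 - 324/(-17 + r) (B(r) = -2 + (-44 - 280)/(r - 17) = -2 - 324/(-17 + r))
-777*(80 - 2) - B(-473) = -777*(80 - 2) - 2*(-145 - 1*(-473))/(-17 - 473) = -777*78 - 2*(-145 + 473)/(-490) = -60606 - 2*(-1)*328/490 = -60606 - 1*(-328/245) = -60606 + 328/245 = -14848142/245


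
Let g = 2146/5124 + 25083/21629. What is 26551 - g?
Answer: 1471196314835/55413498 ≈ 26549.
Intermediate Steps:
g = 87470563/55413498 (g = 2146*(1/5124) + 25083*(1/21629) = 1073/2562 + 25083/21629 = 87470563/55413498 ≈ 1.5785)
26551 - g = 26551 - 1*87470563/55413498 = 26551 - 87470563/55413498 = 1471196314835/55413498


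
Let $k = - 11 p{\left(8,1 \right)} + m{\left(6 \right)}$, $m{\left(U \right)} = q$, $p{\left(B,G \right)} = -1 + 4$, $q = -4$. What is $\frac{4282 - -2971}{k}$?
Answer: $- \frac{7253}{37} \approx -196.03$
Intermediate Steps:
$p{\left(B,G \right)} = 3$
$m{\left(U \right)} = -4$
$k = -37$ ($k = \left(-11\right) 3 - 4 = -33 - 4 = -37$)
$\frac{4282 - -2971}{k} = \frac{4282 - -2971}{-37} = \left(4282 + 2971\right) \left(- \frac{1}{37}\right) = 7253 \left(- \frac{1}{37}\right) = - \frac{7253}{37}$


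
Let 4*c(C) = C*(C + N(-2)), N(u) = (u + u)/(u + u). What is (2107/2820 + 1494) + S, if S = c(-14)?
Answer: 4343497/2820 ≈ 1540.2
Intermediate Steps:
N(u) = 1 (N(u) = (2*u)/((2*u)) = (2*u)*(1/(2*u)) = 1)
c(C) = C*(1 + C)/4 (c(C) = (C*(C + 1))/4 = (C*(1 + C))/4 = C*(1 + C)/4)
S = 91/2 (S = (¼)*(-14)*(1 - 14) = (¼)*(-14)*(-13) = 91/2 ≈ 45.500)
(2107/2820 + 1494) + S = (2107/2820 + 1494) + 91/2 = 4215187/2820 + 91/2 = 4343497/2820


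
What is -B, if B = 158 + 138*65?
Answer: -9128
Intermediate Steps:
B = 9128 (B = 158 + 8970 = 9128)
-B = -1*9128 = -9128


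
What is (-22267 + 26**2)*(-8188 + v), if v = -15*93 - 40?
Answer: 207770193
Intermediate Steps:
v = -1435 (v = -1395 - 40 = -1435)
(-22267 + 26**2)*(-8188 + v) = (-22267 + 26**2)*(-8188 - 1435) = (-22267 + 676)*(-9623) = -21591*(-9623) = 207770193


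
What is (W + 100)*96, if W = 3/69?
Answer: 220896/23 ≈ 9604.2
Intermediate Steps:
W = 1/23 (W = 3*(1/69) = 1/23 ≈ 0.043478)
(W + 100)*96 = (1/23 + 100)*96 = (2301/23)*96 = 220896/23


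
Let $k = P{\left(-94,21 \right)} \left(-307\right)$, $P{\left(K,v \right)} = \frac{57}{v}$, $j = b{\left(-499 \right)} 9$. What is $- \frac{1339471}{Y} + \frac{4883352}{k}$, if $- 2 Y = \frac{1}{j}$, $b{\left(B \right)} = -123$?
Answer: $- \frac{17298313618866}{5833} \approx -2.9656 \cdot 10^{9}$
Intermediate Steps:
$j = -1107$ ($j = \left(-123\right) 9 = -1107$)
$k = - \frac{5833}{7}$ ($k = \frac{57}{21} \left(-307\right) = 57 \cdot \frac{1}{21} \left(-307\right) = \frac{19}{7} \left(-307\right) = - \frac{5833}{7} \approx -833.29$)
$Y = \frac{1}{2214}$ ($Y = - \frac{1}{2 \left(-1107\right)} = \left(- \frac{1}{2}\right) \left(- \frac{1}{1107}\right) = \frac{1}{2214} \approx 0.00045167$)
$- \frac{1339471}{Y} + \frac{4883352}{k} = - 1339471 \frac{1}{\frac{1}{2214}} + \frac{4883352}{- \frac{5833}{7}} = \left(-1339471\right) 2214 + 4883352 \left(- \frac{7}{5833}\right) = -2965588794 - \frac{34183464}{5833} = - \frac{17298313618866}{5833}$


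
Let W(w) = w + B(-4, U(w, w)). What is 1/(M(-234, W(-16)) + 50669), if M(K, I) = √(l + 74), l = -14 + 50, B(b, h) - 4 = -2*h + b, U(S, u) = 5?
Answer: 50669/2567347451 - √110/2567347451 ≈ 1.9732e-5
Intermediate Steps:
B(b, h) = 4 + b - 2*h (B(b, h) = 4 + (-2*h + b) = 4 + (b - 2*h) = 4 + b - 2*h)
W(w) = -10 + w (W(w) = w + (4 - 4 - 2*5) = w + (4 - 4 - 10) = w - 10 = -10 + w)
l = 36
M(K, I) = √110 (M(K, I) = √(36 + 74) = √110)
1/(M(-234, W(-16)) + 50669) = 1/(√110 + 50669) = 1/(50669 + √110)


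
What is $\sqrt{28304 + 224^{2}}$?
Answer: $12 \sqrt{545} \approx 280.14$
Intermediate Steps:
$\sqrt{28304 + 224^{2}} = \sqrt{28304 + 50176} = \sqrt{78480} = 12 \sqrt{545}$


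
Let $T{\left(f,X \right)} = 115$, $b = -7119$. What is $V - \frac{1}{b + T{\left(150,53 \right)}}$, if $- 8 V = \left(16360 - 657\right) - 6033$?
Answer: $- \frac{2116521}{1751} \approx -1208.8$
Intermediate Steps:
$V = - \frac{4835}{4}$ ($V = - \frac{\left(16360 - 657\right) - 6033}{8} = - \frac{15703 - 6033}{8} = \left(- \frac{1}{8}\right) 9670 = - \frac{4835}{4} \approx -1208.8$)
$V - \frac{1}{b + T{\left(150,53 \right)}} = - \frac{4835}{4} - \frac{1}{-7119 + 115} = - \frac{4835}{4} - \frac{1}{-7004} = - \frac{4835}{4} - - \frac{1}{7004} = - \frac{4835}{4} + \frac{1}{7004} = - \frac{2116521}{1751}$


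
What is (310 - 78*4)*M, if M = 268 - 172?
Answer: -192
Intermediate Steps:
M = 96
(310 - 78*4)*M = (310 - 78*4)*96 = (310 - 1*312)*96 = (310 - 312)*96 = -2*96 = -192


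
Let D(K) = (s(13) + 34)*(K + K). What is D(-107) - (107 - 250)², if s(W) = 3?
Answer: -28367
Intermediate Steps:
D(K) = 74*K (D(K) = (3 + 34)*(K + K) = 37*(2*K) = 74*K)
D(-107) - (107 - 250)² = 74*(-107) - (107 - 250)² = -7918 - 1*(-143)² = -7918 - 1*20449 = -7918 - 20449 = -28367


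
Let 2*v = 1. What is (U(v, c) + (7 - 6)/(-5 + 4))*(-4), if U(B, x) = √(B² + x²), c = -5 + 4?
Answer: 4 - 2*√5 ≈ -0.47214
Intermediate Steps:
v = ½ (v = (½)*1 = ½ ≈ 0.50000)
c = -1
(U(v, c) + (7 - 6)/(-5 + 4))*(-4) = (√((½)² + (-1)²) + (7 - 6)/(-5 + 4))*(-4) = (√(¼ + 1) + 1/(-1))*(-4) = (√(5/4) + 1*(-1))*(-4) = (√5/2 - 1)*(-4) = (-1 + √5/2)*(-4) = 4 - 2*√5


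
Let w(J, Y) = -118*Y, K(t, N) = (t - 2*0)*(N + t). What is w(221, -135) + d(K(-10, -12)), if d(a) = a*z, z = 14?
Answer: 19010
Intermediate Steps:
K(t, N) = t*(N + t) (K(t, N) = (t + 0)*(N + t) = t*(N + t))
d(a) = 14*a (d(a) = a*14 = 14*a)
w(221, -135) + d(K(-10, -12)) = -118*(-135) + 14*(-10*(-12 - 10)) = 15930 + 14*(-10*(-22)) = 15930 + 14*220 = 15930 + 3080 = 19010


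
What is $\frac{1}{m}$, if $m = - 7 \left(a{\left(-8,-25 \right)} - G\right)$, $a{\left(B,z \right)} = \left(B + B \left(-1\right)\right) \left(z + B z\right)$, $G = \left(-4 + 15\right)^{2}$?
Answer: $\frac{1}{847} \approx 0.0011806$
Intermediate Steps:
$G = 121$ ($G = 11^{2} = 121$)
$a{\left(B,z \right)} = 0$ ($a{\left(B,z \right)} = \left(B - B\right) \left(z + B z\right) = 0 \left(z + B z\right) = 0$)
$m = 847$ ($m = - 7 \left(0 - 121\right) = \left(-7\right) \left(-121\right) = 847$)
$\frac{1}{m} = \frac{1}{847}$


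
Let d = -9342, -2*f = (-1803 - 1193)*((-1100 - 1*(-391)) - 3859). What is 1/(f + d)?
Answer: -1/6852206 ≈ -1.4594e-7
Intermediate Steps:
f = -6842864 (f = -(-1803 - 1193)*((-1100 - 1*(-391)) - 3859)/2 = -(-1498)*((-1100 + 391) - 3859) = -(-1498)*(-709 - 3859) = -(-1498)*(-4568) = -1/2*13685728 = -6842864)
1/(f + d) = 1/(-6842864 - 9342) = 1/(-6852206) = -1/6852206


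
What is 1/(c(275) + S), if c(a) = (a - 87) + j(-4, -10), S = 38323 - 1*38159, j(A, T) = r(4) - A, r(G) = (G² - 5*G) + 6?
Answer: 1/358 ≈ 0.0027933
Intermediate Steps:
r(G) = 6 + G² - 5*G
j(A, T) = 2 - A (j(A, T) = (6 + 4² - 5*4) - A = (6 + 16 - 20) - A = 2 - A)
S = 164 (S = 38323 - 38159 = 164)
c(a) = -81 + a (c(a) = (a - 87) + (2 - 1*(-4)) = (-87 + a) + (2 + 4) = (-87 + a) + 6 = -81 + a)
1/(c(275) + S) = 1/((-81 + 275) + 164) = 1/(194 + 164) = 1/358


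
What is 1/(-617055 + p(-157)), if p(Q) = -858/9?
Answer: -3/1851451 ≈ -1.6204e-6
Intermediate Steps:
p(Q) = -286/3 (p(Q) = -858*1/9 = -286/3)
1/(-617055 + p(-157)) = 1/(-617055 - 286/3) = 1/(-1851451/3) = -3/1851451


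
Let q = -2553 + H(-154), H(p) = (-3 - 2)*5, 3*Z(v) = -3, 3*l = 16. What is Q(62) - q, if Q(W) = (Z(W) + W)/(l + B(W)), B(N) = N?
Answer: 520939/202 ≈ 2578.9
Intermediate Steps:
l = 16/3 (l = (1/3)*16 = 16/3 ≈ 5.3333)
Z(v) = -1 (Z(v) = (1/3)*(-3) = -1)
H(p) = -25 (H(p) = -5*5 = -25)
Q(W) = (-1 + W)/(16/3 + W)
q = -2578 (q = -2553 - 25 = -2578)
Q(62) - q = 3*(-1 + 62)/(16 + 3*62) - 1*(-2578) = 3*61/(16 + 186) + 2578 = 3*61/202 + 2578 = 3*(1/202)*61 + 2578 = 183/202 + 2578 = 520939/202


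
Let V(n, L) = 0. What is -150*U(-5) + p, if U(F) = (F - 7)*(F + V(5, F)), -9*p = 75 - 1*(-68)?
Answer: -81143/9 ≈ -9015.9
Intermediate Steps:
p = -143/9 (p = -(75 - 1*(-68))/9 = -(75 + 68)/9 = -⅑*143 = -143/9 ≈ -15.889)
U(F) = F*(-7 + F) (U(F) = (F - 7)*(F + 0) = (-7 + F)*F = F*(-7 + F))
-150*U(-5) + p = -(-750)*(-7 - 5) - 143/9 = -(-750)*(-12) - 143/9 = -150*60 - 143/9 = -9000 - 143/9 = -81143/9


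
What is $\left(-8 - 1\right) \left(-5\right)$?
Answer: $45$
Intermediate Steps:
$\left(-8 - 1\right) \left(-5\right) = \left(-9\right) \left(-5\right) = 45$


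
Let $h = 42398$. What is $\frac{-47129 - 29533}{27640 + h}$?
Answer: $- \frac{4259}{3891} \approx -1.0946$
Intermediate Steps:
$\frac{-47129 - 29533}{27640 + h} = \frac{-47129 - 29533}{27640 + 42398} = - \frac{76662}{70038} = \left(-76662\right) \frac{1}{70038} = - \frac{4259}{3891}$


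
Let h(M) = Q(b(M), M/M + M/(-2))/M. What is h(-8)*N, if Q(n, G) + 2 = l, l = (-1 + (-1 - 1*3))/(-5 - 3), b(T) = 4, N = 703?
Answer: 7733/64 ≈ 120.83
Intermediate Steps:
l = 5/8 (l = (-1 + (-1 - 3))/(-8) = (-1 - 4)*(-⅛) = -5*(-⅛) = 5/8 ≈ 0.62500)
Q(n, G) = -11/8 (Q(n, G) = -2 + 5/8 = -11/8)
h(M) = -11/(8*M)
h(-8)*N = -11/8/(-8)*703 = -11/8*(-⅛)*703 = (11/64)*703 = 7733/64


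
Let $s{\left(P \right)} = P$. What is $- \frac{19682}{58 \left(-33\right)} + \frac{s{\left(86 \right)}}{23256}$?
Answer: $\frac{38157433}{3709332} \approx 10.287$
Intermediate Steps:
$- \frac{19682}{58 \left(-33\right)} + \frac{s{\left(86 \right)}}{23256} = - \frac{19682}{58 \left(-33\right)} + \frac{86}{23256} = - \frac{19682}{-1914} + 86 \cdot \frac{1}{23256} = \left(-19682\right) \left(- \frac{1}{1914}\right) + \frac{43}{11628} = \frac{9841}{957} + \frac{43}{11628} = \frac{38157433}{3709332}$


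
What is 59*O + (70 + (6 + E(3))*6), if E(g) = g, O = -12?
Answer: -584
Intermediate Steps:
59*O + (70 + (6 + E(3))*6) = 59*(-12) + (70 + (6 + 3)*6) = -708 + (70 + 9*6) = -708 + (70 + 54) = -708 + 124 = -584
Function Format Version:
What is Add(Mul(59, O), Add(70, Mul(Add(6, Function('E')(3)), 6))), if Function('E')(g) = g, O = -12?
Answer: -584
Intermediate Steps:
Add(Mul(59, O), Add(70, Mul(Add(6, Function('E')(3)), 6))) = Add(Mul(59, -12), Add(70, Mul(Add(6, 3), 6))) = Add(-708, Add(70, Mul(9, 6))) = Add(-708, Add(70, 54)) = Add(-708, 124) = -584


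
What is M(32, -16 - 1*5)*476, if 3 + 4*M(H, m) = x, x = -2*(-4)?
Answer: 595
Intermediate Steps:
x = 8
M(H, m) = 5/4 (M(H, m) = -¾ + (¼)*8 = -¾ + 2 = 5/4)
M(32, -16 - 1*5)*476 = (5/4)*476 = 595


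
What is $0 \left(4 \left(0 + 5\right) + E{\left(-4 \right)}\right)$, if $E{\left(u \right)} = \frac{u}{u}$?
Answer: $0$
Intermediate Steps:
$E{\left(u \right)} = 1$
$0 \left(4 \left(0 + 5\right) + E{\left(-4 \right)}\right) = 0 \left(4 \left(0 + 5\right) + 1\right) = 0 \left(4 \cdot 5 + 1\right) = 0 \left(20 + 1\right) = 0 \cdot 21 = 0$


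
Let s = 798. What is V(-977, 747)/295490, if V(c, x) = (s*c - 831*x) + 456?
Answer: -1399947/295490 ≈ -4.7377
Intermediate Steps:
V(c, x) = 456 - 831*x + 798*c (V(c, x) = (798*c - 831*x) + 456 = (-831*x + 798*c) + 456 = 456 - 831*x + 798*c)
V(-977, 747)/295490 = (456 - 831*747 + 798*(-977))/295490 = (456 - 620757 - 779646)*(1/295490) = -1399947*1/295490 = -1399947/295490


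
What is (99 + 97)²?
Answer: 38416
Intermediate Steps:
(99 + 97)² = 196² = 38416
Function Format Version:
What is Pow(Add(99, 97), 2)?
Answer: 38416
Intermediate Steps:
Pow(Add(99, 97), 2) = Pow(196, 2) = 38416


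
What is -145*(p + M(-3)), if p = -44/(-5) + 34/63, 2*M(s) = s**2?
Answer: -252851/126 ≈ -2006.8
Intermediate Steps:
M(s) = s**2/2
p = 2942/315 (p = -44*(-1/5) + 34*(1/63) = 44/5 + 34/63 = 2942/315 ≈ 9.3397)
-145*(p + M(-3)) = -145*(2942/315 + (1/2)*(-3)**2) = -145*(2942/315 + (1/2)*9) = -145*(2942/315 + 9/2) = -145*8719/630 = -252851/126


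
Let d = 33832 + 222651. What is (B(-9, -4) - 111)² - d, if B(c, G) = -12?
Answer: -241354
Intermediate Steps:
d = 256483
(B(-9, -4) - 111)² - d = (-12 - 111)² - 1*256483 = (-123)² - 256483 = 15129 - 256483 = -241354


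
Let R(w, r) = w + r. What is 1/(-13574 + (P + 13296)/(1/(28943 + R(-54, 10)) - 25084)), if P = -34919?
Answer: -724902515/9839201855533 ≈ -7.3675e-5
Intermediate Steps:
R(w, r) = r + w
1/(-13574 + (P + 13296)/(1/(28943 + R(-54, 10)) - 25084)) = 1/(-13574 + (-34919 + 13296)/(1/(28943 + (10 - 54)) - 25084)) = 1/(-13574 - 21623/(1/(28943 - 44) - 25084)) = 1/(-13574 - 21623/(1/28899 - 25084)) = 1/(-13574 - 21623/(-724902515/28899)) = 1/(-13574 - 21623*(-28899/724902515)) = 1/(-13574 + 624883077/724902515) = 1/(-9839201855533/724902515) = -724902515/9839201855533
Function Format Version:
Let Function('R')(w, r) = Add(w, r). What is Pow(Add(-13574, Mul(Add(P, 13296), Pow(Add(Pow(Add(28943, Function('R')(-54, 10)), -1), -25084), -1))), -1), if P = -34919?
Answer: Rational(-724902515, 9839201855533) ≈ -7.3675e-5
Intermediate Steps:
Function('R')(w, r) = Add(r, w)
Pow(Add(-13574, Mul(Add(P, 13296), Pow(Add(Pow(Add(28943, Function('R')(-54, 10)), -1), -25084), -1))), -1) = Pow(Add(-13574, Mul(Add(-34919, 13296), Pow(Add(Pow(Add(28943, Add(10, -54)), -1), -25084), -1))), -1) = Pow(Add(-13574, Mul(-21623, Pow(Add(Pow(Add(28943, -44), -1), -25084), -1))), -1) = Pow(Add(-13574, Mul(-21623, Pow(Add(Pow(28899, -1), -25084), -1))), -1) = Pow(Add(-13574, Mul(-21623, Pow(Add(Rational(1, 28899), -25084), -1))), -1) = Pow(Add(-13574, Mul(-21623, Pow(Rational(-724902515, 28899), -1))), -1) = Pow(Add(-13574, Mul(-21623, Rational(-28899, 724902515))), -1) = Pow(Add(-13574, Rational(624883077, 724902515)), -1) = Pow(Rational(-9839201855533, 724902515), -1) = Rational(-724902515, 9839201855533)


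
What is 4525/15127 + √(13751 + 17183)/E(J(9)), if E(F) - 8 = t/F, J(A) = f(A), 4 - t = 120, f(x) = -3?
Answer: 4525/15127 + 3*√30934/140 ≈ 4.0680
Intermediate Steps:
t = -116 (t = 4 - 1*120 = 4 - 120 = -116)
J(A) = -3
E(F) = 8 - 116/F
4525/15127 + √(13751 + 17183)/E(J(9)) = 4525/15127 + √(13751 + 17183)/(8 - 116/(-3)) = 4525*(1/15127) + √30934/(8 - 116*(-⅓)) = 4525/15127 + √30934/(8 + 116/3) = 4525/15127 + √30934/(140/3) = 4525/15127 + √30934*(3/140) = 4525/15127 + 3*√30934/140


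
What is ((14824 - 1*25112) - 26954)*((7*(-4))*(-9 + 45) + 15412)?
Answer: -536433768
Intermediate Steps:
((14824 - 1*25112) - 26954)*((7*(-4))*(-9 + 45) + 15412) = ((14824 - 25112) - 26954)*(-28*36 + 15412) = (-10288 - 26954)*(-1008 + 15412) = -37242*14404 = -536433768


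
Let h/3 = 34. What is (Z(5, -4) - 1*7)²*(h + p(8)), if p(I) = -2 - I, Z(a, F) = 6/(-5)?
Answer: 154652/25 ≈ 6186.1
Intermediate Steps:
h = 102 (h = 3*34 = 102)
Z(a, F) = -6/5 (Z(a, F) = 6*(-⅕) = -6/5)
(Z(5, -4) - 1*7)²*(h + p(8)) = (-6/5 - 1*7)²*(102 + (-2 - 1*8)) = (-6/5 - 7)²*(102 + (-2 - 8)) = (-41/5)²*(102 - 10) = (1681/25)*92 = 154652/25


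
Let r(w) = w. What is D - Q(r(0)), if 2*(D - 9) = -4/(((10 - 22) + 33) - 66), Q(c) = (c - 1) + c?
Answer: 452/45 ≈ 10.044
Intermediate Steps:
Q(c) = -1 + 2*c (Q(c) = (-1 + c) + c = -1 + 2*c)
D = 407/45 (D = 9 + (-4/(((10 - 22) + 33) - 66))/2 = 9 + (-4/((-12 + 33) - 66))/2 = 9 + (-4/(21 - 66))/2 = 9 + (-4/(-45))/2 = 9 + (-1/45*(-4))/2 = 9 + (½)*(4/45) = 9 + 2/45 = 407/45 ≈ 9.0444)
D - Q(r(0)) = 407/45 - (-1 + 2*0) = 407/45 - (-1 + 0) = 407/45 - 1*(-1) = 407/45 + 1 = 452/45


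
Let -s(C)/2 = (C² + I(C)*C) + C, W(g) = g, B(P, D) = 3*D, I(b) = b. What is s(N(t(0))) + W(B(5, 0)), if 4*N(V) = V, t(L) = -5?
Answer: -15/4 ≈ -3.7500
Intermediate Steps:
N(V) = V/4
s(C) = -4*C² - 2*C (s(C) = -2*((C² + C*C) + C) = -2*((C² + C²) + C) = -2*(2*C² + C) = -2*(C + 2*C²) = -4*C² - 2*C)
s(N(t(0))) + W(B(5, 0)) = -2*(¼)*(-5)*(1 + 2*((¼)*(-5))) + 3*0 = -2*(-5/4)*(1 + 2*(-5/4)) + 0 = -2*(-5/4)*(1 - 5/2) + 0 = -2*(-5/4)*(-3/2) + 0 = -15/4 + 0 = -15/4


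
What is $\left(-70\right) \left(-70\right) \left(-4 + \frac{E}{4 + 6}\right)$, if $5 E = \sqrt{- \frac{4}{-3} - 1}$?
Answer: $-19600 + \frac{98 \sqrt{3}}{3} \approx -19543.0$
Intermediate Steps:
$E = \frac{\sqrt{3}}{15}$ ($E = \frac{\sqrt{- \frac{4}{-3} - 1}}{5} = \frac{\sqrt{\left(-4\right) \left(- \frac{1}{3}\right) - 1}}{5} = \frac{\sqrt{\frac{4}{3} - 1}}{5} = \frac{1}{5 \sqrt{3}} = \frac{\frac{1}{3} \sqrt{3}}{5} = \frac{\sqrt{3}}{15} \approx 0.11547$)
$\left(-70\right) \left(-70\right) \left(-4 + \frac{E}{4 + 6}\right) = \left(-70\right) \left(-70\right) \left(-4 + \frac{\frac{1}{15} \sqrt{3}}{4 + 6}\right) = 4900 \left(-4 + \frac{\frac{1}{15} \sqrt{3}}{10}\right) = 4900 \left(-4 + \frac{\sqrt{3}}{15} \cdot \frac{1}{10}\right) = 4900 \left(-4 + \frac{\sqrt{3}}{150}\right) = -19600 + \frac{98 \sqrt{3}}{3}$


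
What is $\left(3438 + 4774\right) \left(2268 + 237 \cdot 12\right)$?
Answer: $41979744$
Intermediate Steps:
$\left(3438 + 4774\right) \left(2268 + 237 \cdot 12\right) = 8212 \left(2268 + 2844\right) = 8212 \cdot 5112 = 41979744$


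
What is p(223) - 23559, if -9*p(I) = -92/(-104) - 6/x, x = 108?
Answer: -24807724/1053 ≈ -23559.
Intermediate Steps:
p(I) = -97/1053 (p(I) = -(-92/(-104) - 6/108)/9 = -(-92*(-1/104) - 6*1/108)/9 = -(23/26 - 1/18)/9 = -1/9*97/117 = -97/1053)
p(223) - 23559 = -97/1053 - 23559 = -24807724/1053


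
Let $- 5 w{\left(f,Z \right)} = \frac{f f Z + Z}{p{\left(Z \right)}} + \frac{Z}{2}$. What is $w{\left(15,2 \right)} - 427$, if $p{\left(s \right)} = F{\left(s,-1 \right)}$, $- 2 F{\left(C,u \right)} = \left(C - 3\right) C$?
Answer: $- \frac{2588}{5} \approx -517.6$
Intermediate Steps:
$F{\left(C,u \right)} = - \frac{C \left(-3 + C\right)}{2}$ ($F{\left(C,u \right)} = - \frac{\left(C - 3\right) C}{2} = - \frac{\left(-3 + C\right) C}{2} = - \frac{C \left(-3 + C\right)}{2}$)
$p{\left(s \right)} = \frac{s \left(3 - s\right)}{2}$
$w{\left(f,Z \right)} = - \frac{Z}{10} - \frac{2 \left(Z + Z f^{2}\right)}{5 Z \left(3 - Z\right)}$ ($w{\left(f,Z \right)} = - \frac{\frac{f f Z + Z}{\frac{1}{2} Z \left(3 - Z\right)} + \frac{Z}{2}}{5} = - \frac{\left(f^{2} Z + Z\right) \frac{2}{Z \left(3 - Z\right)} + Z \frac{1}{2}}{5} = - \frac{\left(Z f^{2} + Z\right) \frac{2}{Z \left(3 - Z\right)} + \frac{Z}{2}}{5} = - \frac{\left(Z + Z f^{2}\right) \frac{2}{Z \left(3 - Z\right)} + \frac{Z}{2}}{5} = - \frac{\frac{2 \left(Z + Z f^{2}\right)}{Z \left(3 - Z\right)} + \frac{Z}{2}}{5} = - \frac{\frac{Z}{2} + \frac{2 \left(Z + Z f^{2}\right)}{Z \left(3 - Z\right)}}{5} = - \frac{Z}{10} - \frac{2 \left(Z + Z f^{2}\right)}{5 Z \left(3 - Z\right)}$)
$w{\left(15,2 \right)} - 427 = \frac{4 + 4 \cdot 15^{2} - 2 \left(-3 + 2\right)}{10 \left(-3 + 2\right)} - 427 = \frac{4 + 4 \cdot 225 - 2 \left(-1\right)}{10 \left(-1\right)} - 427 = \frac{1}{10} \left(-1\right) \left(4 + 900 + 2\right) - 427 = \frac{1}{10} \left(-1\right) 906 - 427 = - \frac{453}{5} - 427 = - \frac{2588}{5}$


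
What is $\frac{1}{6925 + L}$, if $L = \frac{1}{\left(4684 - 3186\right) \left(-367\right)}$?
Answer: $\frac{549766}{3807129549} \approx 0.0001444$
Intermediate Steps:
$L = - \frac{1}{549766}$ ($L = \frac{1}{1498} \left(- \frac{1}{367}\right) = - \frac{1}{549766} \approx -1.819 \cdot 10^{-6}$)
$\frac{1}{6925 + L} = \frac{1}{6925 - \frac{1}{549766}} = \frac{1}{\frac{3807129549}{549766}} = \frac{549766}{3807129549}$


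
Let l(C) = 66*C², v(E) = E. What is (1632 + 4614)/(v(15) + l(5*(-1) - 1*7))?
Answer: 2082/3173 ≈ 0.65616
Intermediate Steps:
(1632 + 4614)/(v(15) + l(5*(-1) - 1*7)) = (1632 + 4614)/(15 + 66*(5*(-1) - 1*7)²) = 6246/(15 + 66*(-5 - 7)²) = 6246/(15 + 66*(-12)²) = 6246/(15 + 66*144) = 6246/(15 + 9504) = 6246/9519 = 6246*(1/9519) = 2082/3173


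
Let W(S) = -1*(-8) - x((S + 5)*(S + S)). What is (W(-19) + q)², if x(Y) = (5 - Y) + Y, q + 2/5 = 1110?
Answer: 30946969/25 ≈ 1.2379e+6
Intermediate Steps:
q = 5548/5 (q = -⅖ + 1110 = 5548/5 ≈ 1109.6)
x(Y) = 5
W(S) = 3 (W(S) = -1*(-8) - 1*5 = 8 - 5 = 3)
(W(-19) + q)² = (3 + 5548/5)² = (5563/5)² = 30946969/25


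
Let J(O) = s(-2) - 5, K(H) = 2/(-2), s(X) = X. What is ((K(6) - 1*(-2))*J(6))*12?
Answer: -84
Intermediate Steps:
K(H) = -1 (K(H) = 2*(-1/2) = -1)
J(O) = -7 (J(O) = -2 - 5 = -7)
((K(6) - 1*(-2))*J(6))*12 = ((-1 - 1*(-2))*(-7))*12 = ((-1 + 2)*(-7))*12 = (1*(-7))*12 = -7*12 = -84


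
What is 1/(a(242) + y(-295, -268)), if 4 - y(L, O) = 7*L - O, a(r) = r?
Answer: 1/2043 ≈ 0.00048948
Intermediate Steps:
y(L, O) = 4 + O - 7*L (y(L, O) = 4 - (7*L - O) = 4 - (-O + 7*L) = 4 + (O - 7*L) = 4 + O - 7*L)
1/(a(242) + y(-295, -268)) = 1/(242 + (4 - 268 - 7*(-295))) = 1/(242 + (4 - 268 + 2065)) = 1/(242 + 1801) = 1/2043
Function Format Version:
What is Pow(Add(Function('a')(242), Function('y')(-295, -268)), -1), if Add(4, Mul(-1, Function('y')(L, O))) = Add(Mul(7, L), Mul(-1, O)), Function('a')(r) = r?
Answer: Rational(1, 2043) ≈ 0.00048948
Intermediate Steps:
Function('y')(L, O) = Add(4, O, Mul(-7, L)) (Function('y')(L, O) = Add(4, Mul(-1, Add(Mul(7, L), Mul(-1, O)))) = Add(4, Mul(-1, Add(Mul(-1, O), Mul(7, L)))) = Add(4, Add(O, Mul(-7, L))) = Add(4, O, Mul(-7, L)))
Pow(Add(Function('a')(242), Function('y')(-295, -268)), -1) = Pow(Add(242, Add(4, -268, Mul(-7, -295))), -1) = Pow(Add(242, Add(4, -268, 2065)), -1) = Pow(Add(242, 1801), -1) = Pow(2043, -1) = Rational(1, 2043)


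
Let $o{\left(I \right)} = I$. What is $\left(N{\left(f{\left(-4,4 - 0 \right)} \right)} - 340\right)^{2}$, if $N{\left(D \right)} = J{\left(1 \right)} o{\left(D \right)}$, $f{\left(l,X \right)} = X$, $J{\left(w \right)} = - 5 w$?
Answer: $129600$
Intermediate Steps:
$N{\left(D \right)} = - 5 D$ ($N{\left(D \right)} = \left(-5\right) 1 D = - 5 D$)
$\left(N{\left(f{\left(-4,4 - 0 \right)} \right)} - 340\right)^{2} = \left(- 5 \left(4 - 0\right) - 340\right)^{2} = \left(- 5 \left(4 + 0\right) - 340\right)^{2} = \left(\left(-5\right) 4 - 340\right)^{2} = \left(-20 - 340\right)^{2} = \left(-360\right)^{2} = 129600$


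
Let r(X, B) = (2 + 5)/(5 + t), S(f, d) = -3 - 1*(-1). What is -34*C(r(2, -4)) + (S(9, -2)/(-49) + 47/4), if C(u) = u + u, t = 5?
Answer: -35093/980 ≈ -35.809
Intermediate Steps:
S(f, d) = -2 (S(f, d) = -3 + 1 = -2)
r(X, B) = 7/10 (r(X, B) = (2 + 5)/(5 + 5) = 7/10)
C(u) = 2*u
-34*C(r(2, -4)) + (S(9, -2)/(-49) + 47/4) = -68*7/10 + (-2/(-49) + 47/4) = -34*7/5 + (-2*(-1/49) + 47*(¼)) = -238/5 + (2/49 + 47/4) = -238/5 + 2311/196 = -35093/980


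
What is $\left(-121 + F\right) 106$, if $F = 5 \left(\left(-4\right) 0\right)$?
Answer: $-12826$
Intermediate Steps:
$F = 0$ ($F = 5 \cdot 0 = 0$)
$\left(-121 + F\right) 106 = \left(-121 + 0\right) 106 = \left(-121\right) 106 = -12826$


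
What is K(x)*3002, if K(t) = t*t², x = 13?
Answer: 6595394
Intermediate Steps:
K(t) = t³
K(x)*3002 = 13³*3002 = 2197*3002 = 6595394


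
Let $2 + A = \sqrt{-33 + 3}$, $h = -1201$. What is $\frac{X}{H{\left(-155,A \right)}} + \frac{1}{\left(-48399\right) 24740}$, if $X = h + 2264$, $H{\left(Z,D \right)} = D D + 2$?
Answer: $\frac{- \sqrt{30} + 318206727351 i}{1197391260 \left(\sqrt{30} - 6 i\right)} \approx -24.159 + 22.054 i$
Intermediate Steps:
$A = -2 + i \sqrt{30}$ ($A = -2 + \sqrt{-33 + 3} = -2 + \sqrt{-30} = -2 + i \sqrt{30} \approx -2.0 + 5.4772 i$)
$H{\left(Z,D \right)} = 2 + D^{2}$ ($H{\left(Z,D \right)} = D^{2} + 2 = 2 + D^{2}$)
$X = 1063$ ($X = -1201 + 2264 = 1063$)
$\frac{X}{H{\left(-155,A \right)}} + \frac{1}{\left(-48399\right) 24740} = \frac{1063}{2 + \left(-2 + i \sqrt{30}\right)^{2}} + \frac{1}{\left(-48399\right) 24740} = \frac{1063}{2 + \left(-2 + i \sqrt{30}\right)^{2}} - \frac{1}{1197391260} = - \frac{1}{1197391260} + \frac{1063}{2 + \left(-2 + i \sqrt{30}\right)^{2}}$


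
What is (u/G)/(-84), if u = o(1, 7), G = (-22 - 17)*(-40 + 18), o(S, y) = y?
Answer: -1/10296 ≈ -9.7125e-5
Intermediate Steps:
G = 858 (G = -39*(-22) = 858)
u = 7
(u/G)/(-84) = (7/858)/(-84) = -1/(12*858) = -1/84*7/858 = -1/10296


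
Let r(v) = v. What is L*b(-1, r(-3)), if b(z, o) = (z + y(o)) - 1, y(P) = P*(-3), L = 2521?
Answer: 17647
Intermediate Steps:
y(P) = -3*P
b(z, o) = -1 + z - 3*o (b(z, o) = (z - 3*o) - 1 = -1 + z - 3*o)
L*b(-1, r(-3)) = 2521*(-1 - 1 - 3*(-3)) = 2521*(-1 - 1 + 9) = 2521*7 = 17647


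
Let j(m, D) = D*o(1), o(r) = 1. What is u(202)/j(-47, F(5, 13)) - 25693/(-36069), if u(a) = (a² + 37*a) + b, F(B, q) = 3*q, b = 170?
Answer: 194274771/156299 ≈ 1243.0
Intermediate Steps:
u(a) = 170 + a² + 37*a (u(a) = (a² + 37*a) + 170 = 170 + a² + 37*a)
j(m, D) = D (j(m, D) = D*1 = D)
u(202)/j(-47, F(5, 13)) - 25693/(-36069) = (170 + 202² + 37*202)/((3*13)) - 25693/(-36069) = (170 + 40804 + 7474)/39 - 25693*(-1/36069) = 48448*(1/39) + 25693/36069 = 48448/39 + 25693/36069 = 194274771/156299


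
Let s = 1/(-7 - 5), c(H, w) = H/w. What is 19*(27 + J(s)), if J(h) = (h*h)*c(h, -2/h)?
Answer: 21275117/41472 ≈ 513.00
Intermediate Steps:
s = -1/12 (s = 1/(-12) = -1/12 ≈ -0.083333)
J(h) = -h⁴/2 (J(h) = (h*h)*(h/((-2/h))) = h²*(h*(-h/2)) = h²*(-h²/2) = -h⁴/2)
19*(27 + J(s)) = 19*(27 - (-1/12)⁴/2) = 19*(27 - ½*1/20736) = 19*(27 - 1/41472) = 19*(1119743/41472) = 21275117/41472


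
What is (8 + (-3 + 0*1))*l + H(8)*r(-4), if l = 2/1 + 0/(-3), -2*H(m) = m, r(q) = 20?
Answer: -70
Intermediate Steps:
H(m) = -m/2
l = 2 (l = 2*1 + 0*(-⅓) = 2 + 0 = 2)
(8 + (-3 + 0*1))*l + H(8)*r(-4) = (8 + (-3 + 0*1))*2 - ½*8*20 = (8 + (-3 + 0))*2 - 4*20 = (8 - 3)*2 - 80 = 5*2 - 80 = 10 - 80 = -70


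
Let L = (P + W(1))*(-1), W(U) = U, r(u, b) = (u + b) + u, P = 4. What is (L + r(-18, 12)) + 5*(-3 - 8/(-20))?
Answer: -42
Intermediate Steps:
r(u, b) = b + 2*u (r(u, b) = (b + u) + u = b + 2*u)
L = -5 (L = (4 + 1)*(-1) = 5*(-1) = -5)
(L + r(-18, 12)) + 5*(-3 - 8/(-20)) = (-5 + (12 + 2*(-18))) + 5*(-3 - 8/(-20)) = (-5 + (12 - 36)) + 5*(-3 - 8*(-1/20)) = (-5 - 24) + 5*(-3 + ⅖) = -29 + 5*(-13/5) = -29 - 13 = -42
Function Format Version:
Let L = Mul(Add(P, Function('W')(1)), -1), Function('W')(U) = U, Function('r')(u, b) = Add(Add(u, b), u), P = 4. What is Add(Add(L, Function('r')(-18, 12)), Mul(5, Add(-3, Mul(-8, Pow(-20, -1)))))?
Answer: -42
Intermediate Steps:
Function('r')(u, b) = Add(b, Mul(2, u)) (Function('r')(u, b) = Add(Add(b, u), u) = Add(b, Mul(2, u)))
L = -5 (L = Mul(Add(4, 1), -1) = Mul(5, -1) = -5)
Add(Add(L, Function('r')(-18, 12)), Mul(5, Add(-3, Mul(-8, Pow(-20, -1))))) = Add(Add(-5, Add(12, Mul(2, -18))), Mul(5, Add(-3, Mul(-8, Pow(-20, -1))))) = Add(Add(-5, Add(12, -36)), Mul(5, Add(-3, Mul(-8, Rational(-1, 20))))) = Add(Add(-5, -24), Mul(5, Add(-3, Rational(2, 5)))) = Add(-29, Mul(5, Rational(-13, 5))) = Add(-29, -13) = -42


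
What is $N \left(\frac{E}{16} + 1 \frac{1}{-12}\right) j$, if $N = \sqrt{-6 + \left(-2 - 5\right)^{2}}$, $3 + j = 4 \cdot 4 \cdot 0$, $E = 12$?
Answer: $- 2 \sqrt{43} \approx -13.115$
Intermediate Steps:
$j = -3$ ($j = -3 + 4 \cdot 4 \cdot 0 = -3 + 16 \cdot 0 = -3 + 0 = -3$)
$N = \sqrt{43}$ ($N = \sqrt{-6 + \left(-7\right)^{2}} = \sqrt{-6 + 49} = \sqrt{43} \approx 6.5574$)
$N \left(\frac{E}{16} + 1 \frac{1}{-12}\right) j = \sqrt{43} \left(\frac{12}{16} + 1 \frac{1}{-12}\right) \left(-3\right) = \sqrt{43} \left(12 \cdot \frac{1}{16} + 1 \left(- \frac{1}{12}\right)\right) \left(-3\right) = \sqrt{43} \left(\frac{3}{4} - \frac{1}{12}\right) \left(-3\right) = \sqrt{43} \cdot \frac{2}{3} \left(-3\right) = \frac{2 \sqrt{43}}{3} \left(-3\right) = - 2 \sqrt{43}$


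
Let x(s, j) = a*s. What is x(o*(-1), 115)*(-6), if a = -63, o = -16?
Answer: 6048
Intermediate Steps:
x(s, j) = -63*s
x(o*(-1), 115)*(-6) = -(-1008)*(-1)*(-6) = -63*16*(-6) = -1008*(-6) = 6048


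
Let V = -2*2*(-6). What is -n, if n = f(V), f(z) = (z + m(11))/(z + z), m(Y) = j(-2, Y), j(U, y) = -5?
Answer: -19/48 ≈ -0.39583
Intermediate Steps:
m(Y) = -5
V = 24 (V = -4*(-6) = 24)
f(z) = (-5 + z)/(2*z) (f(z) = (z - 5)/(z + z) = (-5 + z)/((2*z)) = (-5 + z)*(1/(2*z)) = (-5 + z)/(2*z))
n = 19/48 (n = (½)*(-5 + 24)/24 = (½)*(1/24)*19 = 19/48 ≈ 0.39583)
-n = -1*19/48 = -19/48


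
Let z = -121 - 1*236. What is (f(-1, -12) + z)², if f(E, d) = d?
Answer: 136161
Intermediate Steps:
z = -357 (z = -121 - 236 = -357)
(f(-1, -12) + z)² = (-12 - 357)² = (-369)² = 136161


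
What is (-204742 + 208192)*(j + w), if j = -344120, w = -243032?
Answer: -2025674400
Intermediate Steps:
(-204742 + 208192)*(j + w) = (-204742 + 208192)*(-344120 - 243032) = 3450*(-587152) = -2025674400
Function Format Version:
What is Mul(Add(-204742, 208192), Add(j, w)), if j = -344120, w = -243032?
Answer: -2025674400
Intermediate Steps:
Mul(Add(-204742, 208192), Add(j, w)) = Mul(Add(-204742, 208192), Add(-344120, -243032)) = Mul(3450, -587152) = -2025674400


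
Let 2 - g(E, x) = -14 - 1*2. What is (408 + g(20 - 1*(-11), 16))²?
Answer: 181476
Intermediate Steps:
g(E, x) = 18 (g(E, x) = 2 - (-14 - 1*2) = 2 - (-14 - 2) = 2 - 1*(-16) = 2 + 16 = 18)
(408 + g(20 - 1*(-11), 16))² = (408 + 18)² = 426² = 181476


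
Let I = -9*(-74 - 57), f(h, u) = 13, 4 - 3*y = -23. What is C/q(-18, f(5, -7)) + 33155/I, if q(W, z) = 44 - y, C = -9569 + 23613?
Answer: 17718301/41265 ≈ 429.38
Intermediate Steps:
y = 9 (y = 4/3 - ⅓*(-23) = 4/3 + 23/3 = 9)
C = 14044
q(W, z) = 35 (q(W, z) = 44 - 1*9 = 44 - 9 = 35)
I = 1179 (I = -9*(-131) = 1179)
C/q(-18, f(5, -7)) + 33155/I = 14044/35 + 33155/1179 = 17718301/41265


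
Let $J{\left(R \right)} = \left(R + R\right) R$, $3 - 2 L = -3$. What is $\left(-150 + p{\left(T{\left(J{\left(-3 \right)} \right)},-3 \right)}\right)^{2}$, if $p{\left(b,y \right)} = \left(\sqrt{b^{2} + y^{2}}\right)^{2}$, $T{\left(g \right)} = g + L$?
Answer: $90000$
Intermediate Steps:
$L = 3$ ($L = \frac{3}{2} - - \frac{3}{2} = \frac{3}{2} + \frac{3}{2} = 3$)
$J{\left(R \right)} = 2 R^{2}$ ($J{\left(R \right)} = 2 R R = 2 R^{2}$)
$T{\left(g \right)} = 3 + g$ ($T{\left(g \right)} = g + 3 = 3 + g$)
$p{\left(b,y \right)} = b^{2} + y^{2}$
$\left(-150 + p{\left(T{\left(J{\left(-3 \right)} \right)},-3 \right)}\right)^{2} = \left(-150 + \left(\left(3 + 2 \left(-3\right)^{2}\right)^{2} + \left(-3\right)^{2}\right)\right)^{2} = \left(-150 + \left(\left(3 + 2 \cdot 9\right)^{2} + 9\right)\right)^{2} = \left(-150 + \left(\left(3 + 18\right)^{2} + 9\right)\right)^{2} = \left(-150 + \left(21^{2} + 9\right)\right)^{2} = \left(-150 + \left(441 + 9\right)\right)^{2} = \left(-150 + 450\right)^{2} = 300^{2} = 90000$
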